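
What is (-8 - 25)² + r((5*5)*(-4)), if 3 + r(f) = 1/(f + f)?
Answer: 217199/200 ≈ 1086.0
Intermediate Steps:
r(f) = -3 + 1/(2*f) (r(f) = -3 + 1/(f + f) = -3 + 1/(2*f))
(-8 - 25)² + r((5*5)*(-4)) = (-8 - 25)² + (-3 + 1/(2*(((5*5)*(-4))))) = (-33)² + (-3 + 1/(2*((25*(-4))))) = 1089 + (-3 + (½)/(-100)) = 1089 + (-3 + (½)*(-1/100)) = 1089 + (-3 - 1/200) = 1089 - 601/200 = 217199/200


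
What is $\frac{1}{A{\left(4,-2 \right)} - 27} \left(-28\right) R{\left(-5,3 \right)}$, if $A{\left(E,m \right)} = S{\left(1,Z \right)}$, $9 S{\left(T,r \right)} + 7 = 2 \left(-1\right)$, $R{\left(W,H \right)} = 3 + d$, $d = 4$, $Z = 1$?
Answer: $7$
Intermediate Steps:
$R{\left(W,H \right)} = 7$ ($R{\left(W,H \right)} = 3 + 4 = 7$)
$S{\left(T,r \right)} = -1$ ($S{\left(T,r \right)} = - \frac{7}{9} + \frac{2 \left(-1\right)}{9} = - \frac{7}{9} + \frac{1}{9} \left(-2\right) = - \frac{7}{9} - \frac{2}{9} = -1$)
$A{\left(E,m \right)} = -1$
$\frac{1}{A{\left(4,-2 \right)} - 27} \left(-28\right) R{\left(-5,3 \right)} = \frac{1}{-1 - 27} \left(-28\right) 7 = \frac{1}{-28} \left(-28\right) 7 = \left(- \frac{1}{28}\right) \left(-28\right) 7 = 1 \cdot 7 = 7$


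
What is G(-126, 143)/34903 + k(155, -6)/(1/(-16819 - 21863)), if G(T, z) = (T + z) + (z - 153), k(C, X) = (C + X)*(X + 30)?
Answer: -4828021417289/34903 ≈ -1.3833e+8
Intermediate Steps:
k(C, X) = (30 + X)*(C + X) (k(C, X) = (C + X)*(30 + X) = (30 + X)*(C + X))
G(T, z) = -153 + T + 2*z (G(T, z) = (T + z) + (-153 + z) = -153 + T + 2*z)
G(-126, 143)/34903 + k(155, -6)/(1/(-16819 - 21863)) = (-153 - 126 + 2*143)/34903 + ((-6)² + 30*155 + 30*(-6) + 155*(-6))/(1/(-16819 - 21863)) = (-153 - 126 + 286)*(1/34903) + (36 + 4650 - 180 - 930)/(1/(-38682)) = 7*(1/34903) + 3576/(-1/38682) = 7/34903 + 3576*(-38682) = 7/34903 - 138326832 = -4828021417289/34903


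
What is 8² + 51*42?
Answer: 2206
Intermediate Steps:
8² + 51*42 = 64 + 2142 = 2206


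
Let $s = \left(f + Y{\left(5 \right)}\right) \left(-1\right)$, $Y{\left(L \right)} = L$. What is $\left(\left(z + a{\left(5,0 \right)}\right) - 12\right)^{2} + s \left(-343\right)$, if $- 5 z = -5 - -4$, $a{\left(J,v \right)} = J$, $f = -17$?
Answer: $- \frac{101744}{25} \approx -4069.8$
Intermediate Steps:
$z = \frac{1}{5}$ ($z = - \frac{-5 - -4}{5} = - \frac{-5 + 4}{5} = \left(- \frac{1}{5}\right) \left(-1\right) = \frac{1}{5} \approx 0.2$)
$s = 12$ ($s = \left(-17 + 5\right) \left(-1\right) = \left(-12\right) \left(-1\right) = 12$)
$\left(\left(z + a{\left(5,0 \right)}\right) - 12\right)^{2} + s \left(-343\right) = \left(\left(\frac{1}{5} + 5\right) - 12\right)^{2} + 12 \left(-343\right) = \left(\frac{26}{5} - 12\right)^{2} - 4116 = \left(- \frac{34}{5}\right)^{2} - 4116 = \frac{1156}{25} - 4116 = - \frac{101744}{25}$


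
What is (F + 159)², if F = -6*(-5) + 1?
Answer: 36100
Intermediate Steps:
F = 31 (F = 30 + 1 = 31)
(F + 159)² = (31 + 159)² = 190² = 36100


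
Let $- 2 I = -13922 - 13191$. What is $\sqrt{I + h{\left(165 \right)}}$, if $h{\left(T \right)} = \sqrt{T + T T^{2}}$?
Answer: $\frac{\sqrt{54226 + 4 \sqrt{4492290}}}{2} \approx 125.2$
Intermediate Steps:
$I = \frac{27113}{2}$ ($I = - \frac{-13922 - 13191}{2} = \left(- \frac{1}{2}\right) \left(-27113\right) = \frac{27113}{2} \approx 13557.0$)
$h{\left(T \right)} = \sqrt{T + T^{3}}$
$\sqrt{I + h{\left(165 \right)}} = \sqrt{\frac{27113}{2} + \sqrt{165 + 165^{3}}} = \sqrt{\frac{27113}{2} + \sqrt{165 + 4492125}} = \sqrt{\frac{27113}{2} + \sqrt{4492290}}$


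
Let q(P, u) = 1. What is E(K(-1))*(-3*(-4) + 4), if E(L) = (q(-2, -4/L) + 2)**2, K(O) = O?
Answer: 144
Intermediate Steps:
E(L) = 9 (E(L) = (1 + 2)**2 = 3**2 = 9)
E(K(-1))*(-3*(-4) + 4) = 9*(-3*(-4) + 4) = 9*(12 + 4) = 9*16 = 144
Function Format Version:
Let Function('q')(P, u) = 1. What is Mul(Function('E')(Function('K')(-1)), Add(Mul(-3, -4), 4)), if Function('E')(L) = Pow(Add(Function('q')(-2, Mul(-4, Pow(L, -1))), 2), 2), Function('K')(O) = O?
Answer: 144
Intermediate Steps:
Function('E')(L) = 9 (Function('E')(L) = Pow(Add(1, 2), 2) = Pow(3, 2) = 9)
Mul(Function('E')(Function('K')(-1)), Add(Mul(-3, -4), 4)) = Mul(9, Add(Mul(-3, -4), 4)) = Mul(9, Add(12, 4)) = Mul(9, 16) = 144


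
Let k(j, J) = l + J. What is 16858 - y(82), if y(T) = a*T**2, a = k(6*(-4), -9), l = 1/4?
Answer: 75693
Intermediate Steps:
l = 1/4 ≈ 0.25000
k(j, J) = 1/4 + J
a = -35/4 (a = 1/4 - 9 = -35/4 ≈ -8.7500)
y(T) = -35*T**2/4
16858 - y(82) = 16858 - (-35)*82**2/4 = 16858 - (-35)*6724/4 = 16858 - 1*(-58835) = 16858 + 58835 = 75693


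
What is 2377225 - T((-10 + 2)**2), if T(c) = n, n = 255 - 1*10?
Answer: 2376980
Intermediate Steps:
n = 245 (n = 255 - 10 = 245)
T(c) = 245
2377225 - T((-10 + 2)**2) = 2377225 - 1*245 = 2377225 - 245 = 2376980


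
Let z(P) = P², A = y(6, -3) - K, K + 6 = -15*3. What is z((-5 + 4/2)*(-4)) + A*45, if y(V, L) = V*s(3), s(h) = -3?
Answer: 1629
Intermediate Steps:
y(V, L) = -3*V (y(V, L) = V*(-3) = -3*V)
K = -51 (K = -6 - 15*3 = -6 - 45 = -51)
A = 33 (A = -3*6 - 1*(-51) = -18 + 51 = 33)
z((-5 + 4/2)*(-4)) + A*45 = ((-5 + 4/2)*(-4))² + 33*45 = ((-5 + 4*(½))*(-4))² + 1485 = ((-5 + 2)*(-4))² + 1485 = (-3*(-4))² + 1485 = 12² + 1485 = 144 + 1485 = 1629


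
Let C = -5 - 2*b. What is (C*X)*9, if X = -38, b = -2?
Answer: 342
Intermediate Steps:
C = -1 (C = -5 - 2*(-2) = -5 + 4 = -1)
(C*X)*9 = -1*(-38)*9 = 38*9 = 342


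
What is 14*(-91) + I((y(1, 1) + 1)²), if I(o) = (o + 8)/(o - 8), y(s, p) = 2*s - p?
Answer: -1277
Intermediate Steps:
y(s, p) = -p + 2*s
I(o) = (8 + o)/(-8 + o)
14*(-91) + I((y(1, 1) + 1)²) = 14*(-91) + (8 + ((-1*1 + 2*1) + 1)²)/(-8 + ((-1*1 + 2*1) + 1)²) = -1274 + (8 + ((-1 + 2) + 1)²)/(-8 + ((-1 + 2) + 1)²) = -1274 + (8 + (1 + 1)²)/(-8 + (1 + 1)²) = -1274 + (8 + 2²)/(-8 + 2²) = -1274 + (8 + 4)/(-8 + 4) = -1274 + 12/(-4) = -1274 - ¼*12 = -1274 - 3 = -1277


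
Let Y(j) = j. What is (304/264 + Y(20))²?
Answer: 487204/1089 ≈ 447.39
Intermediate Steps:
(304/264 + Y(20))² = (304/264 + 20)² = (304*(1/264) + 20)² = (38/33 + 20)² = (698/33)² = 487204/1089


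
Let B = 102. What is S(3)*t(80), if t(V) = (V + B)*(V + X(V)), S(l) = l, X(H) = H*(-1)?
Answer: 0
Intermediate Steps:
X(H) = -H
t(V) = 0 (t(V) = (V + 102)*(V - V) = (102 + V)*0 = 0)
S(3)*t(80) = 3*0 = 0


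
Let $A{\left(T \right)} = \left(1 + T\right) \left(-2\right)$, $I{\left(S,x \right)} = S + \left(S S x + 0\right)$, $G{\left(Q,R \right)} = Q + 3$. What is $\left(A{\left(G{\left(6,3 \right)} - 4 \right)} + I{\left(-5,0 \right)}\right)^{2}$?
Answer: $289$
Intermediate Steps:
$G{\left(Q,R \right)} = 3 + Q$
$I{\left(S,x \right)} = S + x S^{2}$ ($I{\left(S,x \right)} = S + \left(S^{2} x + 0\right) = S + \left(x S^{2} + 0\right) = S + x S^{2}$)
$A{\left(T \right)} = -2 - 2 T$
$\left(A{\left(G{\left(6,3 \right)} - 4 \right)} + I{\left(-5,0 \right)}\right)^{2} = \left(\left(-2 - 2 \left(\left(3 + 6\right) - 4\right)\right) - 5 \left(1 - 0\right)\right)^{2} = \left(\left(-2 - 2 \left(9 - 4\right)\right) - 5 \left(1 + 0\right)\right)^{2} = \left(\left(-2 - 10\right) - 5\right)^{2} = \left(-12 - 5\right)^{2} = \left(-17\right)^{2} = 289$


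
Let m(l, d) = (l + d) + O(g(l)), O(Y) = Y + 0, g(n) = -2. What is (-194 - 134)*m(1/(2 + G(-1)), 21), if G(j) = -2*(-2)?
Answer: -18860/3 ≈ -6286.7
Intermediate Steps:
O(Y) = Y
G(j) = 4
m(l, d) = -2 + d + l (m(l, d) = (l + d) - 2 = (d + l) - 2 = -2 + d + l)
(-194 - 134)*m(1/(2 + G(-1)), 21) = (-194 - 134)*(-2 + 21 + 1/(2 + 4)) = -328*(-2 + 21 + 1/6) = -328*(-2 + 21 + ⅙) = -328*115/6 = -18860/3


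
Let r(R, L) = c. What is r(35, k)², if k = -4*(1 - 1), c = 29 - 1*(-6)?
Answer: 1225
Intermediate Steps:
c = 35 (c = 29 + 6 = 35)
k = 0 (k = -4*0 = 0)
r(R, L) = 35
r(35, k)² = 35² = 1225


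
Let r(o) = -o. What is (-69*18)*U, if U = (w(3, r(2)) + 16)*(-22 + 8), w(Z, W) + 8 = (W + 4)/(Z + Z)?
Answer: 144900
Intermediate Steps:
w(Z, W) = -8 + (4 + W)/(2*Z) (w(Z, W) = -8 + (W + 4)/(Z + Z) = -8 + (4 + W)/((2*Z)) = -8 + (4 + W)*(1/(2*Z)) = -8 + (4 + W)/(2*Z))
U = -350/3 (U = ((½)*(4 - 1*2 - 16*3)/3 + 16)*(-22 + 8) = ((½)*(⅓)*(4 - 2 - 48) + 16)*(-14) = ((½)*(⅓)*(-46) + 16)*(-14) = (-23/3 + 16)*(-14) = (25/3)*(-14) = -350/3 ≈ -116.67)
(-69*18)*U = -69*18*(-350/3) = -1242*(-350/3) = 144900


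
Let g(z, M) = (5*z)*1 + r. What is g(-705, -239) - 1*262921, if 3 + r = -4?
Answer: -266453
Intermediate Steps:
r = -7 (r = -3 - 4 = -7)
g(z, M) = -7 + 5*z (g(z, M) = (5*z)*1 - 7 = 5*z - 7 = -7 + 5*z)
g(-705, -239) - 1*262921 = (-7 + 5*(-705)) - 1*262921 = (-7 - 3525) - 262921 = -3532 - 262921 = -266453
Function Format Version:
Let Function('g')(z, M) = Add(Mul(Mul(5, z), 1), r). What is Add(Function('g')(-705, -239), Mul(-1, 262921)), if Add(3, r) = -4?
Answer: -266453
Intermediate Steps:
r = -7 (r = Add(-3, -4) = -7)
Function('g')(z, M) = Add(-7, Mul(5, z)) (Function('g')(z, M) = Add(Mul(Mul(5, z), 1), -7) = Add(Mul(5, z), -7) = Add(-7, Mul(5, z)))
Add(Function('g')(-705, -239), Mul(-1, 262921)) = Add(Add(-7, Mul(5, -705)), Mul(-1, 262921)) = Add(Add(-7, -3525), -262921) = Add(-3532, -262921) = -266453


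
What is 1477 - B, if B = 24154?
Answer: -22677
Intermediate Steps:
1477 - B = 1477 - 1*24154 = 1477 - 24154 = -22677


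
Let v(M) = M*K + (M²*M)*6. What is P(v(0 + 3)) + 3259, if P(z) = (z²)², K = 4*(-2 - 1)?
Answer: 252050635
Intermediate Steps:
K = -12 (K = 4*(-3) = -12)
v(M) = -12*M + 6*M³ (v(M) = M*(-12) + (M²*M)*6 = -12*M + M³*6 = -12*M + 6*M³)
P(z) = z⁴
P(v(0 + 3)) + 3259 = (6*(0 + 3)*(-2 + (0 + 3)²))⁴ + 3259 = (6*3*(-2 + 3²))⁴ + 3259 = (6*3*(-2 + 9))⁴ + 3259 = (6*3*7)⁴ + 3259 = 126⁴ + 3259 = 252047376 + 3259 = 252050635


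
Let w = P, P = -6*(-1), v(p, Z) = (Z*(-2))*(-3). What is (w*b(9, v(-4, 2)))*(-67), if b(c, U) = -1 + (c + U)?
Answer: -8040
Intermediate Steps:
v(p, Z) = 6*Z (v(p, Z) = -2*Z*(-3) = 6*Z)
b(c, U) = -1 + U + c (b(c, U) = -1 + (U + c) = -1 + U + c)
P = 6
w = 6
(w*b(9, v(-4, 2)))*(-67) = (6*(-1 + 6*2 + 9))*(-67) = (6*(-1 + 12 + 9))*(-67) = (6*20)*(-67) = 120*(-67) = -8040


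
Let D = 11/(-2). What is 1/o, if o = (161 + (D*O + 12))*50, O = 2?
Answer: 1/8100 ≈ 0.00012346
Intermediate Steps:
D = -11/2 (D = 11*(-½) = -11/2 ≈ -5.5000)
o = 8100 (o = (161 + (-11/2*2 + 12))*50 = (161 + (-11 + 12))*50 = (161 + 1)*50 = 162*50 = 8100)
1/o = 1/8100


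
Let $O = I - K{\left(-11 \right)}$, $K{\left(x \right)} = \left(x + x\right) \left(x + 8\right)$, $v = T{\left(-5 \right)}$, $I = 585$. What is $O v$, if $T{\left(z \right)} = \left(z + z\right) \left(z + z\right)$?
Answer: $51900$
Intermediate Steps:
$T{\left(z \right)} = 4 z^{2}$ ($T{\left(z \right)} = 2 z 2 z = 4 z^{2}$)
$v = 100$ ($v = 4 \left(-5\right)^{2} = 4 \cdot 25 = 100$)
$K{\left(x \right)} = 2 x \left(8 + x\right)$
$O = 519$ ($O = 585 - 2 \left(-11\right) \left(8 - 11\right) = 585 - 2 \left(-11\right) \left(-3\right) = 585 - 66 = 519$)
$O v = 519 \cdot 100 = 51900$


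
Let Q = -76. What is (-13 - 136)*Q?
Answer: 11324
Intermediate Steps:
(-13 - 136)*Q = (-13 - 136)*(-76) = -149*(-76) = 11324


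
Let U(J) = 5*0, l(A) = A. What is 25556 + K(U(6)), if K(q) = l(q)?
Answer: 25556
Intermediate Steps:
U(J) = 0
K(q) = q
25556 + K(U(6)) = 25556 + 0 = 25556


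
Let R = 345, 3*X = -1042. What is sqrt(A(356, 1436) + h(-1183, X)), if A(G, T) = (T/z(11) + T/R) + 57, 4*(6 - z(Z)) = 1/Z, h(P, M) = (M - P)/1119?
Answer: 2*sqrt(86523384172189955)/33844155 ≈ 17.383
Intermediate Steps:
X = -1042/3 (X = (1/3)*(-1042) = -1042/3 ≈ -347.33)
h(P, M) = -P/1119 + M/1119 (h(P, M) = (M - P)*(1/1119) = -P/1119 + M/1119)
z(Z) = 6 - 1/(4*Z)
A(G, T) = 57 + 15443*T/90735 (A(G, T) = (T/(6 - 1/4/11) + T/345) + 57 = (T/(6 - 1/4*1/11) + T*(1/345)) + 57 = (T/(6 - 1/44) + T/345) + 57 = (T/(263/44) + T/345) + 57 = (T*(44/263) + T/345) + 57 = (44*T/263 + T/345) + 57 = 15443*T/90735 + 57 = 57 + 15443*T/90735)
sqrt(A(356, 1436) + h(-1183, X)) = sqrt((57 + (15443/90735)*1436) + (-1/1119*(-1183) + (1/1119)*(-1042/3))) = sqrt((57 + 22176148/90735) + (1183/1119 - 1042/3357)) = sqrt(27348043/90735 + 2507/3357) = sqrt(30678284332/101532465) = 2*sqrt(86523384172189955)/33844155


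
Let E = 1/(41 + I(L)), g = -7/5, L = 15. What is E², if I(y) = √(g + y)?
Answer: 42365/69505569 - 820*√85/69505569 ≈ 0.00050075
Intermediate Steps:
g = -7/5 (g = -7*⅕ = -7/5 ≈ -1.4000)
I(y) = √(-7/5 + y)
E = 1/(41 + 2*√85/5) (E = 1/(41 + √(-35 + 25*15)/5) = 1/(41 + √(-35 + 375)/5) = 1/(41 + √340/5) = 1/(41 + (2*√85)/5) = 1/(41 + 2*√85/5) ≈ 0.022377)
E² = (205/8337 - 2*√85/8337)²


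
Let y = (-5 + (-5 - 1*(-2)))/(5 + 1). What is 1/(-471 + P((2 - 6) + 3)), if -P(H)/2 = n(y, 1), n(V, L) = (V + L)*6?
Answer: -1/467 ≈ -0.0021413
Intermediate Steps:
y = -4/3 (y = (-5 + (-5 + 2))/6 = (-5 - 3)*(⅙) = -8*⅙ = -4/3 ≈ -1.3333)
n(V, L) = 6*L + 6*V (n(V, L) = (L + V)*6 = 6*L + 6*V)
P(H) = 4 (P(H) = -2*(6*1 + 6*(-4/3)) = -2*(6 - 8) = -2*(-2) = 4)
1/(-471 + P((2 - 6) + 3)) = 1/(-471 + 4) = 1/(-467) = -1/467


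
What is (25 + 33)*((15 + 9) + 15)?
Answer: 2262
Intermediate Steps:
(25 + 33)*((15 + 9) + 15) = 58*(24 + 15) = 58*39 = 2262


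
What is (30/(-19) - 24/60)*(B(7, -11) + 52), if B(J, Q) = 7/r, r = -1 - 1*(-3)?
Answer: -10434/95 ≈ -109.83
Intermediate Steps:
r = 2 (r = -1 + 3 = 2)
B(J, Q) = 7/2
(30/(-19) - 24/60)*(B(7, -11) + 52) = (30/(-19) - 24/60)*(7/2 + 52) = (30*(-1/19) - 24*1/60)*(111/2) = (-30/19 - 2/5)*(111/2) = -188/95*111/2 = -10434/95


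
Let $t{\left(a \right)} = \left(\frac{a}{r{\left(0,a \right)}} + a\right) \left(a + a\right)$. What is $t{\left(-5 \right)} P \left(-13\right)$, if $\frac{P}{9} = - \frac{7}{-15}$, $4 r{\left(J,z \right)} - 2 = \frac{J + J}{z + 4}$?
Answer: $-8190$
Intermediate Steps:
$r{\left(J,z \right)} = \frac{1}{2} + \frac{J}{2 \left(4 + z\right)}$ ($r{\left(J,z \right)} = \frac{1}{2} + \frac{\left(J + J\right) \frac{1}{z + 4}}{4} = \frac{1}{2} + \frac{2 J \frac{1}{4 + z}}{4} = \frac{1}{2} + \frac{J}{2 \left(4 + z\right)}$)
$P = \frac{21}{5}$ ($P = 9 \left(- \frac{7}{-15}\right) = 9 \left(\left(-7\right) \left(- \frac{1}{15}\right)\right) = 9 \cdot \frac{7}{15} = \frac{21}{5} \approx 4.2$)
$t{\left(a \right)} = 6 a^{2}$ ($t{\left(a \right)} = \left(\frac{a}{\frac{1}{2} \frac{1}{4 + a} \left(4 + 0 + a\right)} + a\right) \left(a + a\right) = \left(\frac{a}{\frac{1}{2} \frac{1}{4 + a} \left(4 + a\right)} + a\right) 2 a = \left(a \frac{1}{\frac{1}{2}} + a\right) 2 a = \left(a 2 + a\right) 2 a = \left(2 a + a\right) 2 a = 3 a 2 a = 6 a^{2}$)
$t{\left(-5 \right)} P \left(-13\right) = 6 \left(-5\right)^{2} \cdot \frac{21}{5} \left(-13\right) = 6 \cdot 25 \cdot \frac{21}{5} \left(-13\right) = 150 \cdot \frac{21}{5} \left(-13\right) = 630 \left(-13\right) = -8190$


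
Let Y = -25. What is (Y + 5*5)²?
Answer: 0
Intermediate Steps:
(Y + 5*5)² = (-25 + 5*5)² = (-25 + 25)² = 0² = 0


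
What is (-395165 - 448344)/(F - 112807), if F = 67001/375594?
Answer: 316816919346/42369565357 ≈ 7.4775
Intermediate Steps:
F = 67001/375594 (F = 67001*(1/375594) = 67001/375594 ≈ 0.17839)
(-395165 - 448344)/(F - 112807) = (-395165 - 448344)/(67001/375594 - 112807) = -843509/(-42369565357/375594) = -843509*(-375594/42369565357) = 316816919346/42369565357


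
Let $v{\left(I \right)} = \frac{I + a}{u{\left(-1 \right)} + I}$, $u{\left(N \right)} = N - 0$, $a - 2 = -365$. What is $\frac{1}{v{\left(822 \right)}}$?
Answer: $\frac{821}{459} \approx 1.7887$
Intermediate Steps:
$a = -363$ ($a = 2 - 365 = -363$)
$u{\left(N \right)} = N$ ($u{\left(N \right)} = N + 0 = N$)
$v{\left(I \right)} = \frac{-363 + I}{-1 + I}$ ($v{\left(I \right)} = \frac{I - 363}{-1 + I} = \frac{-363 + I}{-1 + I}$)
$\frac{1}{v{\left(822 \right)}} = \frac{1}{\frac{1}{-1 + 822} \left(-363 + 822\right)} = \frac{1}{\frac{1}{821} \cdot 459} = \frac{1}{\frac{459}{821}} = \frac{821}{459}$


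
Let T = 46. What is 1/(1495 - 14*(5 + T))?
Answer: 1/781 ≈ 0.0012804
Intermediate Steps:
1/(1495 - 14*(5 + T)) = 1/(1495 - 14*(5 + 46)) = 1/(1495 - 14*51) = 1/(1495 - 714) = 1/781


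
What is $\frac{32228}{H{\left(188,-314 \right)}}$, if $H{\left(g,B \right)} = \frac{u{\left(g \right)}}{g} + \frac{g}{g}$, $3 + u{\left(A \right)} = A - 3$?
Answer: $\frac{3029432}{185} \approx 16375.0$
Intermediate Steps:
$u{\left(A \right)} = -6 + A$ ($u{\left(A \right)} = -3 + \left(A - 3\right) = -3 + \left(-3 + A\right) = -6 + A$)
$H{\left(g,B \right)} = 1 + \frac{-6 + g}{g}$ ($H{\left(g,B \right)} = \frac{-6 + g}{g} + \frac{g}{g} = \frac{-6 + g}{g} + 1 = 1 + \frac{-6 + g}{g}$)
$\frac{32228}{H{\left(188,-314 \right)}} = \frac{32228}{2 - \frac{6}{188}} = \frac{32228}{2 - \frac{3}{94}} = \frac{32228}{\frac{185}{94}} = 32228 \cdot \frac{94}{185} = \frac{3029432}{185}$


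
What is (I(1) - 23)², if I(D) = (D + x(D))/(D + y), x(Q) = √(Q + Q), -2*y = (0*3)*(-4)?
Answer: (22 - √2)² ≈ 423.77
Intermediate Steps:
y = 0 (y = -0*3*(-4)/2 = -0*(-4) = -½*0 = 0)
x(Q) = √2*√Q (x(Q) = √(2*Q) = √2*√Q)
I(D) = (D + √2*√D)/D (I(D) = (D + √2*√D)/(D + 0) = (D + √2*√D)/D)
(I(1) - 23)² = ((1 + √2/√1) - 23)² = ((1 + √2*1) - 23)² = ((1 + √2) - 23)² = (-22 + √2)²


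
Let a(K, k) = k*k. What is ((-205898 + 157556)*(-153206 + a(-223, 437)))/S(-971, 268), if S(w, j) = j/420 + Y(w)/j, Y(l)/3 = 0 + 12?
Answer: -583757567505/247 ≈ -2.3634e+9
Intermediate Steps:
a(K, k) = k²
Y(l) = 36 (Y(l) = 3*(0 + 12) = 3*12 = 36)
S(w, j) = 36/j + j/420 (S(w, j) = j/420 + 36/j = 36/j + j/420)
((-205898 + 157556)*(-153206 + a(-223, 437)))/S(-971, 268) = ((-205898 + 157556)*(-153206 + 437²))/(36/268 + (1/420)*268) = (-48342*(-153206 + 190969))/(36*(1/268) + 67/105) = (-48342*37763)/(9/67 + 67/105) = -1825538946/5434/7035 = -1825538946*7035/5434 = -583757567505/247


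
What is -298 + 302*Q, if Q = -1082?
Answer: -327062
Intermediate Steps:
-298 + 302*Q = -298 + 302*(-1082) = -298 - 326764 = -327062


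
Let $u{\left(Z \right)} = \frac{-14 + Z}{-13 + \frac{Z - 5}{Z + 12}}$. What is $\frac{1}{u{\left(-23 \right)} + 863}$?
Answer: $\frac{115}{99652} \approx 0.001154$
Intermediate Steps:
$u{\left(Z \right)} = \frac{-14 + Z}{-13 + \frac{-5 + Z}{12 + Z}}$
$\frac{1}{u{\left(-23 \right)} + 863} = \frac{1}{\frac{168 - \left(-23\right)^{2} + 2 \left(-23\right)}{161 + 12 \left(-23\right)} + 863} = \frac{1}{\frac{168 - 529 - 46}{161 - 276} + 863} = \frac{1}{\frac{168 - 529 - 46}{-115} + 863} = \frac{1}{\left(- \frac{1}{115}\right) \left(-407\right) + 863} = \frac{1}{\frac{407}{115} + 863} = \frac{1}{\frac{99652}{115}} = \frac{115}{99652}$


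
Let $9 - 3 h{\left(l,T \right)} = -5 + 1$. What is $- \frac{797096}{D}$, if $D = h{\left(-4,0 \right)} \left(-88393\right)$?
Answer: $\frac{2391288}{1149109} \approx 2.081$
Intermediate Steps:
$h{\left(l,T \right)} = \frac{13}{3}$ ($h{\left(l,T \right)} = 3 - \frac{-5 + 1}{3} = 3 - - \frac{4}{3} = 3 + \frac{4}{3} = \frac{13}{3}$)
$D = - \frac{1149109}{3}$ ($D = \frac{13}{3} \left(-88393\right) = - \frac{1149109}{3} \approx -3.8304 \cdot 10^{5}$)
$- \frac{797096}{D} = - \frac{797096}{- \frac{1149109}{3}} = \left(-797096\right) \left(- \frac{3}{1149109}\right) = \frac{2391288}{1149109}$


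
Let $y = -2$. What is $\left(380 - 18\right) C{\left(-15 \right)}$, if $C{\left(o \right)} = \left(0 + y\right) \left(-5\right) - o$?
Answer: $9050$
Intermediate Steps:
$C{\left(o \right)} = 10 - o$ ($C{\left(o \right)} = \left(0 - 2\right) \left(-5\right) - o = \left(-2\right) \left(-5\right) - o = 10 - o$)
$\left(380 - 18\right) C{\left(-15 \right)} = \left(380 - 18\right) \left(10 - -15\right) = 362 \left(10 + 15\right) = 362 \cdot 25 = 9050$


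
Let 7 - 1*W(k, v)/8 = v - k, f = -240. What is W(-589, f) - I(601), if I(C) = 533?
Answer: -3269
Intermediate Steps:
W(k, v) = 56 - 8*v + 8*k (W(k, v) = 56 - 8*(v - k) = 56 + (-8*v + 8*k) = 56 - 8*v + 8*k)
W(-589, f) - I(601) = (56 - 8*(-240) + 8*(-589)) - 1*533 = (56 + 1920 - 4712) - 533 = -2736 - 533 = -3269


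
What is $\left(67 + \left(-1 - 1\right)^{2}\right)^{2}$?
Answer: $5041$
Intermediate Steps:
$\left(67 + \left(-1 - 1\right)^{2}\right)^{2} = \left(67 + \left(-2\right)^{2}\right)^{2} = \left(67 + 4\right)^{2} = 71^{2} = 5041$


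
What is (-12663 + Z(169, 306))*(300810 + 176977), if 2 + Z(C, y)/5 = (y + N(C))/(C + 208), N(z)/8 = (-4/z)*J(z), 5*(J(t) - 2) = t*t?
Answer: -386095160090637/63713 ≈ -6.0599e+9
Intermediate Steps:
J(t) = 2 + t²/5 (J(t) = 2 + (t*t)/5 = 2 + t²/5)
N(z) = -32*(2 + z²/5)/z (N(z) = 8*((-4/z)*(2 + z²/5)) = 8*(-4*(2 + z²/5)/z) = -32*(2 + z²/5)/z)
Z(C, y) = -10 + 5*(y - 64/C - 32*C/5)/(208 + C) (Z(C, y) = -10 + 5*((y + (-64/C - 32*C/5))/(C + 208)) = -10 + 5*((y - 64/C - 32*C/5)/(208 + C)) = -10 + 5*(y - 64/C - 32*C/5)/(208 + C))
(-12663 + Z(169, 306))*(300810 + 176977) = (-12663 + (-320 - 2080*169 - 42*169² + 5*169*306)/(169*(208 + 169)))*(300810 + 176977) = (-12663 + (1/169)*(-320 - 351520 - 42*28561 + 258570)/377)*477787 = (-12663 + (1/169)*(1/377)*(-320 - 351520 - 1199562 + 258570))*477787 = (-12663 + (1/169)*(1/377)*(-1292832))*477787 = (-12663 - 1292832/63713)*477787 = -808090551/63713*477787 = -386095160090637/63713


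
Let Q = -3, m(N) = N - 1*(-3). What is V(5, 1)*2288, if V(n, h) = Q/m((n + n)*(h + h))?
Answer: -6864/23 ≈ -298.43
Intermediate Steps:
m(N) = 3 + N (m(N) = N + 3 = 3 + N)
V(n, h) = -3/(3 + 4*h*n) (V(n, h) = -3/(3 + (n + n)*(h + h)) = -3/(3 + (2*n)*(2*h)) = -3/(3 + 4*h*n))
V(5, 1)*2288 = -3/(3 + 4*1*5)*2288 = -3/(3 + 20)*2288 = -3/23*2288 = -6864/23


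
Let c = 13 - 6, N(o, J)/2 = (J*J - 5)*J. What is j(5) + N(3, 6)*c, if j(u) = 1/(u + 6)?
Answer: 28645/11 ≈ 2604.1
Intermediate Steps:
N(o, J) = 2*J*(-5 + J²) (N(o, J) = 2*((J*J - 5)*J) = 2*((J² - 5)*J) = 2*((-5 + J²)*J) = 2*(J*(-5 + J²)) = 2*J*(-5 + J²))
j(u) = 1/(6 + u)
c = 7
j(5) + N(3, 6)*c = 1/(6 + 5) + (2*6*(-5 + 6²))*7 = 1/11 + (2*6*(-5 + 36))*7 = 1/11 + (2*6*31)*7 = 1/11 + 372*7 = 1/11 + 2604 = 28645/11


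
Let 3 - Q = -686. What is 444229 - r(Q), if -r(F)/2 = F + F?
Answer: 446985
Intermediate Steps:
Q = 689 (Q = 3 - 1*(-686) = 3 + 686 = 689)
r(F) = -4*F (r(F) = -2*(F + F) = -4*F)
444229 - r(Q) = 444229 - (-4)*689 = 444229 - 1*(-2756) = 444229 + 2756 = 446985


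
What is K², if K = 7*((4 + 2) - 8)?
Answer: 196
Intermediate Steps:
K = -14 (K = 7*(6 - 8) = 7*(-2) = -14)
K² = (-14)² = 196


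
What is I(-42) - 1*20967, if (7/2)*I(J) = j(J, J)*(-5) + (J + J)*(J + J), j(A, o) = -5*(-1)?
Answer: -132707/7 ≈ -18958.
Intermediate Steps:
j(A, o) = 5
I(J) = -50/7 + 8*J**2/7 (I(J) = 2*(5*(-5) + (J + J)*(J + J))/7 = 2*(-25 + (2*J)*(2*J))/7 = 2*(-25 + 4*J**2)/7 = -50/7 + 8*J**2/7)
I(-42) - 1*20967 = (-50/7 + (8/7)*(-42)**2) - 1*20967 = (-50/7 + (8/7)*1764) - 20967 = (-50/7 + 2016) - 20967 = 14062/7 - 20967 = -132707/7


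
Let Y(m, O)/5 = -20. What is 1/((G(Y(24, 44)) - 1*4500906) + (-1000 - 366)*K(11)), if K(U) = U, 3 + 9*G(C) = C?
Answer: -9/40643491 ≈ -2.2144e-7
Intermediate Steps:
Y(m, O) = -100 (Y(m, O) = 5*(-20) = -100)
G(C) = -1/3 + C/9
1/((G(Y(24, 44)) - 1*4500906) + (-1000 - 366)*K(11)) = 1/(((-1/3 + (1/9)*(-100)) - 1*4500906) + (-1000 - 366)*11) = 1/(((-1/3 - 100/9) - 4500906) - 1366*11) = 1/((-103/9 - 4500906) - 15026) = 1/(-40508257/9 - 15026) = 1/(-40643491/9) = -9/40643491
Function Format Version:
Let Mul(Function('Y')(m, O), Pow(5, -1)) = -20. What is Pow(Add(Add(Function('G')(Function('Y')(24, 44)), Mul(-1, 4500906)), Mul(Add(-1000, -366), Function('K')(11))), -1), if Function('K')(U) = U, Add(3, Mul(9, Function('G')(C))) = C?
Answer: Rational(-9, 40643491) ≈ -2.2144e-7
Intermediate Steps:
Function('Y')(m, O) = -100 (Function('Y')(m, O) = Mul(5, -20) = -100)
Function('G')(C) = Add(Rational(-1, 3), Mul(Rational(1, 9), C))
Pow(Add(Add(Function('G')(Function('Y')(24, 44)), Mul(-1, 4500906)), Mul(Add(-1000, -366), Function('K')(11))), -1) = Pow(Add(Add(Add(Rational(-1, 3), Mul(Rational(1, 9), -100)), Mul(-1, 4500906)), Mul(Add(-1000, -366), 11)), -1) = Pow(Add(Add(Add(Rational(-1, 3), Rational(-100, 9)), -4500906), Mul(-1366, 11)), -1) = Pow(Add(Add(Rational(-103, 9), -4500906), -15026), -1) = Pow(Add(Rational(-40508257, 9), -15026), -1) = Pow(Rational(-40643491, 9), -1) = Rational(-9, 40643491)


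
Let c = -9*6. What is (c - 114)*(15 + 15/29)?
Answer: -75600/29 ≈ -2606.9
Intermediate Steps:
c = -54
(c - 114)*(15 + 15/29) = (-54 - 114)*(15 + 15/29) = -168*(15 + 15*(1/29)) = -168*(15 + 15/29) = -168*450/29 = -75600/29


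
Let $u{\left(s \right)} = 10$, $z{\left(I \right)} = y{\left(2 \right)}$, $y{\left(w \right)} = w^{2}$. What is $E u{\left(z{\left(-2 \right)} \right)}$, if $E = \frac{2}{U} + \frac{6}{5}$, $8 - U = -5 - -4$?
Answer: $\frac{128}{9} \approx 14.222$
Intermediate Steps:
$U = 9$ ($U = 8 - \left(-5 - -4\right) = 8 - \left(-5 + 4\right) = 8 - -1 = 8 + 1 = 9$)
$z{\left(I \right)} = 4$ ($z{\left(I \right)} = 2^{2} = 4$)
$E = \frac{64}{45}$ ($E = \frac{2}{9} + \frac{6}{5} = \frac{64}{45} \approx 1.4222$)
$E u{\left(z{\left(-2 \right)} \right)} = \frac{64}{45} \cdot 10 = \frac{128}{9}$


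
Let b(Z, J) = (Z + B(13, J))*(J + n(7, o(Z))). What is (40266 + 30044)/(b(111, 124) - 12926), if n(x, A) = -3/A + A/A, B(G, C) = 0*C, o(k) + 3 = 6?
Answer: 35155/419 ≈ 83.902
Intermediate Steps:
o(k) = 3 (o(k) = -3 + 6 = 3)
B(G, C) = 0
n(x, A) = 1 - 3/A (n(x, A) = -3/A + 1 = 1 - 3/A)
b(Z, J) = J*Z (b(Z, J) = (Z + 0)*(J + (-3 + 3)/3) = Z*(J + (1/3)*0) = Z*(J + 0) = Z*J = J*Z)
(40266 + 30044)/(b(111, 124) - 12926) = (40266 + 30044)/(124*111 - 12926) = 70310/(13764 - 12926) = 70310/838 = 70310*(1/838) = 35155/419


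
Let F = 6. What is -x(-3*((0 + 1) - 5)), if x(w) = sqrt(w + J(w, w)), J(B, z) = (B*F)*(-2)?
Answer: -2*I*sqrt(33) ≈ -11.489*I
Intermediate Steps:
J(B, z) = -12*B (J(B, z) = (B*6)*(-2) = (6*B)*(-2) = -12*B)
x(w) = sqrt(11)*sqrt(-w) (x(w) = sqrt(w - 12*w) = sqrt(-11*w) = sqrt(11)*sqrt(-w))
-x(-3*((0 + 1) - 5)) = -sqrt(11)*sqrt(-(-3)*((0 + 1) - 5)) = -sqrt(11)*sqrt(-(-3)*(1 - 5)) = -sqrt(11)*sqrt(-(-3)*(-4)) = -sqrt(11)*sqrt(-1*12) = -sqrt(11)*sqrt(-12) = -sqrt(11)*2*I*sqrt(3) = -2*I*sqrt(33)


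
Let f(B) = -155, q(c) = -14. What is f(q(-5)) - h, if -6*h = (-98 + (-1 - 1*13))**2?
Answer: 5807/3 ≈ 1935.7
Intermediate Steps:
h = -6272/3 (h = -(-98 + (-1 - 1*13))**2/6 = -(-98 + (-1 - 13))**2/6 = -(-98 - 14)**2/6 = -1/6*(-112)**2 = -1/6*12544 = -6272/3 ≈ -2090.7)
f(q(-5)) - h = -155 - 1*(-6272/3) = -155 + 6272/3 = 5807/3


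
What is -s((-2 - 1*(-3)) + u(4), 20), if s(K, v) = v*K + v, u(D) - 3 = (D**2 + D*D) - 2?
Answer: -700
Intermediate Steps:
u(D) = 1 + 2*D**2 (u(D) = 3 + ((D**2 + D*D) - 2) = 3 + ((D**2 + D**2) - 2) = 3 + (2*D**2 - 2) = 3 + (-2 + 2*D**2) = 1 + 2*D**2)
s(K, v) = v + K*v (s(K, v) = K*v + v = v + K*v)
-s((-2 - 1*(-3)) + u(4), 20) = -20*(1 + ((-2 - 1*(-3)) + (1 + 2*4**2))) = -20*(1 + ((-2 + 3) + (1 + 2*16))) = -20*(1 + (1 + (1 + 32))) = -20*(1 + (1 + 33)) = -20*(1 + 34) = -20*35 = -1*700 = -700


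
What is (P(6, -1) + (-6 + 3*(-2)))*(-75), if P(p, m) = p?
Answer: 450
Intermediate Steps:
(P(6, -1) + (-6 + 3*(-2)))*(-75) = (6 + (-6 + 3*(-2)))*(-75) = (6 + (-6 - 6))*(-75) = (6 - 12)*(-75) = -6*(-75) = 450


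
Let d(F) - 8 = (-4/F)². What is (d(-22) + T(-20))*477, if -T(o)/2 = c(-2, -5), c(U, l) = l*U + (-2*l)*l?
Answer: 5081004/121 ≈ 41992.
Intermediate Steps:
c(U, l) = -2*l² + U*l (c(U, l) = U*l - 2*l² = -2*l² + U*l)
T(o) = 80 (T(o) = -(-10)*(-2 - 2*(-5)) = -(-10)*(-2 + 10) = -(-10)*8 = -2*(-40) = 80)
d(F) = 8 + 16/F² (d(F) = 8 + (-4/F)² = 8 + 16/F²)
(d(-22) + T(-20))*477 = ((8 + 16/(-22)²) + 80)*477 = ((8 + 16*(1/484)) + 80)*477 = ((8 + 4/121) + 80)*477 = (972/121 + 80)*477 = (10652/121)*477 = 5081004/121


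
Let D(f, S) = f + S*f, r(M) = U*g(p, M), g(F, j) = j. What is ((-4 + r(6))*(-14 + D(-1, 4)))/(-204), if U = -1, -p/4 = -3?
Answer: -95/102 ≈ -0.93137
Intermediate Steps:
p = 12 (p = -4*(-3) = 12)
r(M) = -M
((-4 + r(6))*(-14 + D(-1, 4)))/(-204) = ((-4 - 1*6)*(-14 - (1 + 4)))/(-204) = ((-4 - 6)*(-14 - 1*5))*(-1/204) = -10*(-14 - 5)*(-1/204) = -10*(-19)*(-1/204) = 190*(-1/204) = -95/102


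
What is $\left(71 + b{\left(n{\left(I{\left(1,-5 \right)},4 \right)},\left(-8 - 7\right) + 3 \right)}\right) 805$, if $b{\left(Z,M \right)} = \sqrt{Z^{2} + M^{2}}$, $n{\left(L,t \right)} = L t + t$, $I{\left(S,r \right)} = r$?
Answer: $73255$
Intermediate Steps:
$n{\left(L,t \right)} = t + L t$
$b{\left(Z,M \right)} = \sqrt{M^{2} + Z^{2}}$
$\left(71 + b{\left(n{\left(I{\left(1,-5 \right)},4 \right)},\left(-8 - 7\right) + 3 \right)}\right) 805 = \left(71 + \sqrt{\left(\left(-8 - 7\right) + 3\right)^{2} + \left(4 \left(1 - 5\right)\right)^{2}}\right) 805 = \left(71 + \sqrt{\left(-15 + 3\right)^{2} + \left(4 \left(-4\right)\right)^{2}}\right) 805 = \left(71 + \sqrt{\left(-12\right)^{2} + \left(-16\right)^{2}}\right) 805 = \left(71 + \sqrt{144 + 256}\right) 805 = \left(71 + \sqrt{400}\right) 805 = \left(71 + 20\right) 805 = 91 \cdot 805 = 73255$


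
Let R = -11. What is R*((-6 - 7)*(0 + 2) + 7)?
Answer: 209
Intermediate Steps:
R*((-6 - 7)*(0 + 2) + 7) = -11*((-6 - 7)*(0 + 2) + 7) = -11*(-13*2 + 7) = -11*(-26 + 7) = -11*(-19) = 209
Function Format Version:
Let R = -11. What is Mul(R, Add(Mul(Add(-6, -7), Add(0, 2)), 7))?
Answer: 209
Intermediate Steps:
Mul(R, Add(Mul(Add(-6, -7), Add(0, 2)), 7)) = Mul(-11, Add(Mul(Add(-6, -7), Add(0, 2)), 7)) = Mul(-11, Add(Mul(-13, 2), 7)) = Mul(-11, Add(-26, 7)) = Mul(-11, -19) = 209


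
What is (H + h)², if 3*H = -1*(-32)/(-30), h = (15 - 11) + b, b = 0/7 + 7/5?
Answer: 51529/2025 ≈ 25.446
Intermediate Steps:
b = 7/5 (b = 0*(⅐) + 7*(⅕) = 0 + 7/5 = 7/5 ≈ 1.4000)
h = 27/5 (h = (15 - 11) + 7/5 = 4 + 7/5 = 27/5 ≈ 5.4000)
H = -16/45 (H = (-1*(-32)/(-30))/3 = (32*(-1/30))/3 = (⅓)*(-16/15) = -16/45 ≈ -0.35556)
(H + h)² = (-16/45 + 27/5)² = (227/45)² = 51529/2025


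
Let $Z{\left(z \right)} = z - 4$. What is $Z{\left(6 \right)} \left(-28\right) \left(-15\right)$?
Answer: $840$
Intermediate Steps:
$Z{\left(z \right)} = -4 + z$
$Z{\left(6 \right)} \left(-28\right) \left(-15\right) = \left(-4 + 6\right) \left(-28\right) \left(-15\right) = 2 \left(-28\right) \left(-15\right) = \left(-56\right) \left(-15\right) = 840$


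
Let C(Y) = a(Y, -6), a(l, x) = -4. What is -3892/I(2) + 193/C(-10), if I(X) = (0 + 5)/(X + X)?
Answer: -63237/20 ≈ -3161.9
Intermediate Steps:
C(Y) = -4
I(X) = 5/(2*X) (I(X) = 5/((2*X)) = 5*(1/(2*X)) = 5/(2*X))
-3892/I(2) + 193/C(-10) = -3892/((5/2)/2) + 193/(-4) = -3892/((5/2)*(1/2)) + 193*(-1/4) = -3892/5/4 - 193/4 = -3892*4/5 - 193/4 = -15568/5 - 193/4 = -63237/20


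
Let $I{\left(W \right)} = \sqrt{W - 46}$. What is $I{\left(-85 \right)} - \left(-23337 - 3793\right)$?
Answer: $27130 + i \sqrt{131} \approx 27130.0 + 11.446 i$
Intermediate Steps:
$I{\left(W \right)} = \sqrt{-46 + W}$
$I{\left(-85 \right)} - \left(-23337 - 3793\right) = \sqrt{-46 - 85} - \left(-23337 - 3793\right) = \sqrt{-131} - \left(-23337 - 3793\right) = i \sqrt{131} - -27130 = i \sqrt{131} + 27130 = 27130 + i \sqrt{131}$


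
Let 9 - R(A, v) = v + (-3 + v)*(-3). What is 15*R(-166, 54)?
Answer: 1620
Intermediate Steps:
R(A, v) = 2*v (R(A, v) = 9 - (v + (-3 + v)*(-3)) = 9 - (v + (9 - 3*v)) = 9 - (9 - 2*v) = 9 + (-9 + 2*v) = 2*v)
15*R(-166, 54) = 15*(2*54) = 15*108 = 1620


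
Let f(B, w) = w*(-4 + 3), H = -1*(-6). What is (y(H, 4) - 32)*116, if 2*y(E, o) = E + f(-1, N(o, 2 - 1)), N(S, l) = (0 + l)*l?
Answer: -3422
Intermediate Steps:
N(S, l) = l**2 (N(S, l) = l*l = l**2)
H = 6
f(B, w) = -w (f(B, w) = w*(-1) = -w)
y(E, o) = -1/2 + E/2 (y(E, o) = (E - (2 - 1)**2)/2 = (E - 1*1**2)/2 = (E - 1*1)/2 = (E - 1)/2 = (-1 + E)/2 = -1/2 + E/2)
(y(H, 4) - 32)*116 = ((-1/2 + (1/2)*6) - 32)*116 = ((-1/2 + 3) - 32)*116 = (5/2 - 32)*116 = -59/2*116 = -3422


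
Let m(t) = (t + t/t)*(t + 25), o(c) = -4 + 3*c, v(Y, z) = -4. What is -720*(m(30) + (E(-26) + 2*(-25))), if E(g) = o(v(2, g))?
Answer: -1180080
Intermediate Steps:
E(g) = -16 (E(g) = -4 + 3*(-4) = -4 - 12 = -16)
m(t) = (1 + t)*(25 + t) (m(t) = (t + 1)*(25 + t) = (1 + t)*(25 + t))
-720*(m(30) + (E(-26) + 2*(-25))) = -720*((25 + 30**2 + 26*30) + (-16 + 2*(-25))) = -720*((25 + 900 + 780) + (-16 - 50)) = -720*(1705 - 66) = -720*1639 = -1180080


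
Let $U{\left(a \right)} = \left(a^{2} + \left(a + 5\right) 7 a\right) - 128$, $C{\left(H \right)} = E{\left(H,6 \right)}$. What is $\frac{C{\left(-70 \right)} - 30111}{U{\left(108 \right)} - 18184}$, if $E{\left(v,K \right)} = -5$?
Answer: $- \frac{7529}{19695} \approx -0.38228$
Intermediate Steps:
$C{\left(H \right)} = -5$
$U{\left(a \right)} = -128 + a^{2} + a \left(35 + 7 a\right)$ ($U{\left(a \right)} = \left(a^{2} + \left(5 + a\right) 7 a\right) - 128 = \left(a^{2} + \left(35 + 7 a\right) a\right) - 128 = \left(a^{2} + a \left(35 + 7 a\right)\right) - 128 = -128 + a^{2} + a \left(35 + 7 a\right)$)
$\frac{C{\left(-70 \right)} - 30111}{U{\left(108 \right)} - 18184} = \frac{-5 - 30111}{\left(-128 + 8 \cdot 108^{2} + 35 \cdot 108\right) - 18184} = - \frac{30116}{\left(-128 + 8 \cdot 11664 + 3780\right) - 18184} = - \frac{30116}{\left(-128 + 93312 + 3780\right) - 18184} = - \frac{30116}{96964 - 18184} = - \frac{30116}{78780} = \left(-30116\right) \frac{1}{78780} = - \frac{7529}{19695}$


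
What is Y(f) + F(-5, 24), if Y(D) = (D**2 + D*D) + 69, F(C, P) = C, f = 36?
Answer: 2656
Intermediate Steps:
Y(D) = 69 + 2*D**2 (Y(D) = (D**2 + D**2) + 69 = 2*D**2 + 69 = 69 + 2*D**2)
Y(f) + F(-5, 24) = (69 + 2*36**2) - 5 = (69 + 2*1296) - 5 = (69 + 2592) - 5 = 2661 - 5 = 2656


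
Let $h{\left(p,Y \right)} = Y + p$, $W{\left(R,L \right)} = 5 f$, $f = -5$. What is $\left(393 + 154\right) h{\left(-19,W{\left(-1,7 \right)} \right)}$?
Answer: $-24068$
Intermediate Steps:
$W{\left(R,L \right)} = -25$ ($W{\left(R,L \right)} = 5 \left(-5\right) = -25$)
$\left(393 + 154\right) h{\left(-19,W{\left(-1,7 \right)} \right)} = \left(393 + 154\right) \left(-25 - 19\right) = 547 \left(-44\right) = -24068$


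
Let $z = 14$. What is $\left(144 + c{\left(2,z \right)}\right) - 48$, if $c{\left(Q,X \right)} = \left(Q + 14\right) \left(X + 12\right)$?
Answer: $512$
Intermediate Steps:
$c{\left(Q,X \right)} = \left(12 + X\right) \left(14 + Q\right)$ ($c{\left(Q,X \right)} = \left(14 + Q\right) \left(12 + X\right) = \left(12 + X\right) \left(14 + Q\right)$)
$\left(144 + c{\left(2,z \right)}\right) - 48 = \left(144 + \left(168 + 12 \cdot 2 + 14 \cdot 14 + 2 \cdot 14\right)\right) - 48 = \left(144 + \left(168 + 24 + 196 + 28\right)\right) - 48 = \left(144 + 416\right) - 48 = 560 - 48 = 512$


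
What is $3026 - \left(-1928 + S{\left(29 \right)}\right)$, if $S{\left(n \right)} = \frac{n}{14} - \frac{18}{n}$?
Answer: $\frac{2010735}{406} \approx 4952.5$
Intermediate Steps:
$S{\left(n \right)} = - \frac{18}{n} + \frac{n}{14}$ ($S{\left(n \right)} = n \frac{1}{14} - \frac{18}{n} = \frac{n}{14} - \frac{18}{n} = - \frac{18}{n} + \frac{n}{14}$)
$3026 - \left(-1928 + S{\left(29 \right)}\right) = 3026 - \left(-1928 + \left(- \frac{18}{29} + \frac{1}{14} \cdot 29\right)\right) = 3026 - \left(-1928 + \left(\left(-18\right) \frac{1}{29} + \frac{29}{14}\right)\right) = 3026 - \left(-1928 + \left(- \frac{18}{29} + \frac{29}{14}\right)\right) = 3026 - \left(-1928 + \frac{589}{406}\right) = 3026 - - \frac{782179}{406} = 3026 + \frac{782179}{406} = \frac{2010735}{406}$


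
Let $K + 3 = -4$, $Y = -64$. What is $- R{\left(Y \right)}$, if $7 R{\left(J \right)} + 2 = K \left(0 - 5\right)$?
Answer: $- \frac{33}{7} \approx -4.7143$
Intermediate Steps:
$K = -7$ ($K = -3 - 4 = -7$)
$R{\left(J \right)} = \frac{33}{7}$ ($R{\left(J \right)} = - \frac{2}{7} + \frac{\left(-7\right) \left(0 - 5\right)}{7} = - \frac{2}{7} + \frac{\left(-7\right) \left(-5\right)}{7} = - \frac{2}{7} + \frac{1}{7} \cdot 35 = - \frac{2}{7} + 5 = \frac{33}{7}$)
$- R{\left(Y \right)} = \left(-1\right) \frac{33}{7} = - \frac{33}{7}$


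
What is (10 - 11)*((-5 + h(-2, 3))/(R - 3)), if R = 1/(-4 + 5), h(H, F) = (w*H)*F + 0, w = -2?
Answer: 7/2 ≈ 3.5000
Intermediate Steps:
h(H, F) = -2*F*H (h(H, F) = (-2*H)*F + 0 = -2*F*H + 0 = -2*F*H)
R = 1 (R = 1/1 = 1)
(10 - 11)*((-5 + h(-2, 3))/(R - 3)) = (10 - 11)*((-5 - 2*3*(-2))/(1 - 3)) = -(-5 + 12)/(-2) = -7*(-1)/2 = -1*(-7/2) = 7/2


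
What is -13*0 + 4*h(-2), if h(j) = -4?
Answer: -16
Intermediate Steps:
-13*0 + 4*h(-2) = -13*0 + 4*(-4) = 0 - 16 = -16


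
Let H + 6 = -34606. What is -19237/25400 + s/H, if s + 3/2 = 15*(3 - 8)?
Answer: -4881529/6464300 ≈ -0.75515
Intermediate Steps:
H = -34612 (H = -6 - 34606 = -34612)
s = -153/2 (s = -3/2 + 15*(3 - 8) = -3/2 + 15*(-5) = -3/2 - 75 = -153/2 ≈ -76.500)
-19237/25400 + s/H = -19237/25400 - 153/2/(-34612) = -19237*1/25400 - 153/2*(-1/34612) = -19237/25400 + 9/4072 = -4881529/6464300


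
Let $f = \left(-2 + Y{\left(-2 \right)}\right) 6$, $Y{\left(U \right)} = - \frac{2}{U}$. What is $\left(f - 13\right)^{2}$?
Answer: $361$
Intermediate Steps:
$f = -6$ ($f = \left(-2 - \frac{2}{-2}\right) 6 = \left(-2 - -1\right) 6 = \left(-2 + 1\right) 6 = \left(-1\right) 6 = -6$)
$\left(f - 13\right)^{2} = \left(-6 - 13\right)^{2} = \left(-19\right)^{2} = 361$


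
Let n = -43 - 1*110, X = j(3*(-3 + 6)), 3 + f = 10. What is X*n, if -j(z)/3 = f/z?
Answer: 357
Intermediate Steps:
f = 7 (f = -3 + 10 = 7)
j(z) = -21/z
X = -7/3 (X = -21*1/(3*(-3 + 6)) = -21/(3*3) = -21/9 = -21*1/9 = -7/3 ≈ -2.3333)
n = -153 (n = -43 - 110 = -153)
X*n = -7/3*(-153) = 357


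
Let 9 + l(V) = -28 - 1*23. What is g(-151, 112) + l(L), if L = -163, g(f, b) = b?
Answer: 52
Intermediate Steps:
l(V) = -60 (l(V) = -9 + (-28 - 1*23) = -9 + (-28 - 23) = -9 - 51 = -60)
g(-151, 112) + l(L) = 112 - 60 = 52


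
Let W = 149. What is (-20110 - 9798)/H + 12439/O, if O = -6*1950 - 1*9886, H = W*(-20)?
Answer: 152131467/16081570 ≈ 9.4600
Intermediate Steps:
H = -2980 (H = 149*(-20) = -2980)
O = -21586 (O = -11700 - 9886 = -21586)
(-20110 - 9798)/H + 12439/O = (-20110 - 9798)/(-2980) + 12439/(-21586) = -29908*(-1/2980) + 12439*(-1/21586) = 7477/745 - 12439/21586 = 152131467/16081570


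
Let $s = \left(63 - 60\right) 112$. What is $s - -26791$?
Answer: $27127$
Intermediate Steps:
$s = 336$ ($s = 3 \cdot 112 = 336$)
$s - -26791 = 336 - -26791 = 336 + 26791 = 27127$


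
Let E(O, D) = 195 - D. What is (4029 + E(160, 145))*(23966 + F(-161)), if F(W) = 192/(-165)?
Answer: 5376391214/55 ≈ 9.7753e+7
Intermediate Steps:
F(W) = -64/55 (F(W) = 192*(-1/165) = -64/55)
(4029 + E(160, 145))*(23966 + F(-161)) = (4029 + (195 - 1*145))*(23966 - 64/55) = (4029 + (195 - 145))*(1318066/55) = (4029 + 50)*(1318066/55) = 4079*(1318066/55) = 5376391214/55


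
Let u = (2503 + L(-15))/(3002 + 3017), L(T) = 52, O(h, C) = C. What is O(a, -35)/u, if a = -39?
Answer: -6019/73 ≈ -82.452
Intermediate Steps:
u = 2555/6019 (u = (2503 + 52)/(3002 + 3017) = 2555/6019 ≈ 0.42449)
O(a, -35)/u = -35/2555/6019 = -35*6019/2555 = -6019/73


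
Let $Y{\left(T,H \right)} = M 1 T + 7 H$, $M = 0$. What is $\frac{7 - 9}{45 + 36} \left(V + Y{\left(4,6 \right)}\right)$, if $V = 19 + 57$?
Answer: $- \frac{236}{81} \approx -2.9136$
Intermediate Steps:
$V = 76$
$Y{\left(T,H \right)} = 7 H$ ($Y{\left(T,H \right)} = 0 \cdot 1 T + 7 H = 0 T + 7 H = 0 + 7 H = 7 H$)
$\frac{7 - 9}{45 + 36} \left(V + Y{\left(4,6 \right)}\right) = \frac{7 - 9}{45 + 36} \left(76 + 7 \cdot 6\right) = - \frac{2}{81} \left(76 + 42\right) = \left(-2\right) \frac{1}{81} \cdot 118 = \left(- \frac{2}{81}\right) 118 = - \frac{236}{81}$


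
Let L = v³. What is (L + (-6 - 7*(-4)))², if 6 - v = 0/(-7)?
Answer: 56644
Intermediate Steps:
v = 6 (v = 6 - 0/(-7) = 6 - 0*(-1)/7 = 6 - 1*0 = 6 + 0 = 6)
L = 216 (L = 6³ = 216)
(L + (-6 - 7*(-4)))² = (216 + (-6 - 7*(-4)))² = (216 + (-6 + 28))² = (216 + 22)² = 238² = 56644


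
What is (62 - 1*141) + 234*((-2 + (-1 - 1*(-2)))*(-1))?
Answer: 155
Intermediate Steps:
(62 - 1*141) + 234*((-2 + (-1 - 1*(-2)))*(-1)) = (62 - 141) + 234*((-2 + (-1 + 2))*(-1)) = -79 + 234*((-2 + 1)*(-1)) = -79 + 234*(-1*(-1)) = -79 + 234*1 = -79 + 234 = 155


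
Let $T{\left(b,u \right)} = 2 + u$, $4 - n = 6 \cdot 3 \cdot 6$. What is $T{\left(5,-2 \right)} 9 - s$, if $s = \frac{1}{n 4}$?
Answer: $\frac{1}{416} \approx 0.0024038$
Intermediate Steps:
$n = -104$ ($n = 4 - 6 \cdot 3 \cdot 6 = 4 - 18 \cdot 6 = 4 - 108 = -104$)
$s = - \frac{1}{416}$ ($s = \frac{1}{\left(-104\right) 4} = \frac{1}{-416} = - \frac{1}{416} \approx -0.0024038$)
$T{\left(5,-2 \right)} 9 - s = \left(2 - 2\right) 9 - - \frac{1}{416} = 0 \cdot 9 + \frac{1}{416} = 0 + \frac{1}{416} = \frac{1}{416}$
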